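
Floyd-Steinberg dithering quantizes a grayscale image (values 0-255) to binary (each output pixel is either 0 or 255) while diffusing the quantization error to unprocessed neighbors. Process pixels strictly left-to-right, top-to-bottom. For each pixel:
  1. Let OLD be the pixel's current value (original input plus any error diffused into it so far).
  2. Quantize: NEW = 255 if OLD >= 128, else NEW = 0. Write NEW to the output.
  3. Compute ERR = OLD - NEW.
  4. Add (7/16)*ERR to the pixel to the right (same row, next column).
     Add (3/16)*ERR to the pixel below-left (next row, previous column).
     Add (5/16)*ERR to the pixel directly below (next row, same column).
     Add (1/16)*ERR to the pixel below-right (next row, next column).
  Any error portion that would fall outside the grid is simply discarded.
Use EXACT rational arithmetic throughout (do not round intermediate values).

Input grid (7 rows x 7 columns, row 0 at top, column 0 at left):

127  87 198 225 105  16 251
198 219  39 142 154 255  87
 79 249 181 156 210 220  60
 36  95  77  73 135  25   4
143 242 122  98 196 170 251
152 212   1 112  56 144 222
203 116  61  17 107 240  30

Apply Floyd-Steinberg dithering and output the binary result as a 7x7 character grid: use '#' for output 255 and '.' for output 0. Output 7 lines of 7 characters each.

(0,0): OLD=127 → NEW=0, ERR=127
(0,1): OLD=2281/16 → NEW=255, ERR=-1799/16
(0,2): OLD=38095/256 → NEW=255, ERR=-27185/256
(0,3): OLD=731305/4096 → NEW=255, ERR=-313175/4096
(0,4): OLD=4689055/65536 → NEW=0, ERR=4689055/65536
(0,5): OLD=49600601/1048576 → NEW=0, ERR=49600601/1048576
(0,6): OLD=4558285423/16777216 → NEW=255, ERR=280095343/16777216
(1,0): OLD=55451/256 → NEW=255, ERR=-9829/256
(1,1): OLD=317629/2048 → NEW=255, ERR=-204611/2048
(1,2): OLD=-3883519/65536 → NEW=0, ERR=-3883519/65536
(1,3): OLD=25941741/262144 → NEW=0, ERR=25941741/262144
(1,4): OLD=3753813415/16777216 → NEW=255, ERR=-524376665/16777216
(1,5): OLD=35394568407/134217728 → NEW=255, ERR=1169047767/134217728
(1,6): OLD=212567102393/2147483648 → NEW=0, ERR=212567102393/2147483648
(2,0): OLD=1581679/32768 → NEW=0, ERR=1581679/32768
(2,1): OLD=236334389/1048576 → NEW=255, ERR=-31052491/1048576
(2,2): OLD=2715167199/16777216 → NEW=255, ERR=-1563022881/16777216
(2,3): OLD=18334408615/134217728 → NEW=255, ERR=-15891112025/134217728
(2,4): OLD=167774014999/1073741824 → NEW=255, ERR=-106030150121/1073741824
(2,5): OLD=6738825254685/34359738368 → NEW=255, ERR=-2022908029155/34359738368
(2,6): OLD=36129637048987/549755813888 → NEW=0, ERR=36129637048987/549755813888
(3,0): OLD=763890943/16777216 → NEW=0, ERR=763890943/16777216
(3,1): OLD=12242578323/134217728 → NEW=0, ERR=12242578323/134217728
(3,2): OLD=68442659497/1073741824 → NEW=0, ERR=68442659497/1073741824
(3,3): OLD=169865167791/4294967296 → NEW=0, ERR=169865167791/4294967296
(3,4): OLD=56627811485951/549755813888 → NEW=0, ERR=56627811485951/549755813888
(3,5): OLD=254282918954733/4398046511104 → NEW=0, ERR=254282918954733/4398046511104
(3,6): OLD=3247708663621427/70368744177664 → NEW=0, ERR=3247708663621427/70368744177664
(4,0): OLD=374373534353/2147483648 → NEW=255, ERR=-173234795887/2147483648
(4,1): OLD=8590253377373/34359738368 → NEW=255, ERR=-171479906467/34359738368
(4,2): OLD=84031539546259/549755813888 → NEW=255, ERR=-56156192995181/549755813888
(4,3): OLD=391281774358337/4398046511104 → NEW=0, ERR=391281774358337/4398046511104
(4,4): OLD=9866574713725363/35184372088832 → NEW=255, ERR=894559831073203/35184372088832
(4,5): OLD=241260941175715571/1125899906842624 → NEW=255, ERR=-45843535069153549/1125899906842624
(4,6): OLD=4525622400738028949/18014398509481984 → NEW=255, ERR=-68049219179876971/18014398509481984
(5,0): OLD=69189660320615/549755813888 → NEW=0, ERR=69189660320615/549755813888
(5,1): OLD=1061282131851213/4398046511104 → NEW=255, ERR=-60219728480307/4398046511104
(5,2): OLD=-722760589972245/35184372088832 → NEW=0, ERR=-722760589972245/35184372088832
(5,3): OLD=36366012384621367/281474976710656 → NEW=255, ERR=-35410106676595913/281474976710656
(5,4): OLD=123090431586291645/18014398509481984 → NEW=0, ERR=123090431586291645/18014398509481984
(5,5): OLD=19476595678694048877/144115188075855872 → NEW=255, ERR=-17272777280649198483/144115188075855872
(5,6): OLD=382397765824848934851/2305843009213693952 → NEW=255, ERR=-205592201524643022909/2305843009213693952
(6,0): OLD=16871782295449471/70368744177664 → NEW=255, ERR=-1072247469854849/70368744177664
(6,1): OLD=122800791607541131/1125899906842624 → NEW=0, ERR=122800791607541131/1125899906842624
(6,2): OLD=1402504625325520193/18014398509481984 → NEW=0, ERR=1402504625325520193/18014398509481984
(6,3): OLD=1692716254020067167/144115188075855872 → NEW=0, ERR=1692716254020067167/144115188075855872
(6,4): OLD=24193690820886585741/288230376151711744 → NEW=0, ERR=24193690820886585741/288230376151711744
(6,5): OLD=8226440629567413960369/36893488147419103232 → NEW=255, ERR=-1181398848024457363791/36893488147419103232
(6,6): OLD=-11430124731227668639545/590295810358705651712 → NEW=0, ERR=-11430124731227668639545/590295810358705651712
Row 0: .###..#
Row 1: ##..##.
Row 2: .#####.
Row 3: .......
Row 4: ###.###
Row 5: .#.#.##
Row 6: #....#.

Answer: .###..#
##..##.
.#####.
.......
###.###
.#.#.##
#....#.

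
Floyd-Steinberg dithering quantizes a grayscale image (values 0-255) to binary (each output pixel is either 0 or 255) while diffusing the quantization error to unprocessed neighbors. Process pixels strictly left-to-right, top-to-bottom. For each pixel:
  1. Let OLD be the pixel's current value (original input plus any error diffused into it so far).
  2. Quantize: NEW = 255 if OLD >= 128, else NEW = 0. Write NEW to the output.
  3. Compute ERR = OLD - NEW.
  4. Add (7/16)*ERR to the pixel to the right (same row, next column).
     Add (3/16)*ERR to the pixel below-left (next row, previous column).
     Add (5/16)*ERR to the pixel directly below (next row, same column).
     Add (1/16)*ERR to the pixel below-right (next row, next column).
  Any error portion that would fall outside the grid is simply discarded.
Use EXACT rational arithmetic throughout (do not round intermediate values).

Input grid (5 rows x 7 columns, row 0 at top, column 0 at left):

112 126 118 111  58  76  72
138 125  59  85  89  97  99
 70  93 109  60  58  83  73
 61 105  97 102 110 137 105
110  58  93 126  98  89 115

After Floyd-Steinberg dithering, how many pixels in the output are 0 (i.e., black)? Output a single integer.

Answer: 23

Derivation:
(0,0): OLD=112 → NEW=0, ERR=112
(0,1): OLD=175 → NEW=255, ERR=-80
(0,2): OLD=83 → NEW=0, ERR=83
(0,3): OLD=2357/16 → NEW=255, ERR=-1723/16
(0,4): OLD=2787/256 → NEW=0, ERR=2787/256
(0,5): OLD=330805/4096 → NEW=0, ERR=330805/4096
(0,6): OLD=7034227/65536 → NEW=0, ERR=7034227/65536
(1,0): OLD=158 → NEW=255, ERR=-97
(1,1): OLD=641/8 → NEW=0, ERR=641/8
(1,2): OLD=24269/256 → NEW=0, ERR=24269/256
(1,3): OLD=102453/1024 → NEW=0, ERR=102453/1024
(1,4): OLD=9475675/65536 → NEW=255, ERR=-7236005/65536
(1,5): OLD=49670195/524288 → NEW=0, ERR=49670195/524288
(1,6): OLD=1501875677/8388608 → NEW=255, ERR=-637219363/8388608
(2,0): OLD=7003/128 → NEW=0, ERR=7003/128
(2,1): OLD=629505/4096 → NEW=255, ERR=-414975/4096
(2,2): OLD=7737747/65536 → NEW=0, ERR=7737747/65536
(2,3): OLD=67184299/524288 → NEW=255, ERR=-66509141/524288
(2,4): OLD=-33499201/4194304 → NEW=0, ERR=-33499201/4194304
(2,5): OLD=11806831481/134217728 → NEW=0, ERR=11806831481/134217728
(2,6): OLD=201152147551/2147483648 → NEW=0, ERR=201152147551/2147483648
(3,0): OLD=3873251/65536 → NEW=0, ERR=3873251/65536
(3,1): OLD=65407007/524288 → NEW=0, ERR=65407007/524288
(3,2): OLD=664204841/4194304 → NEW=255, ERR=-405342679/4194304
(3,3): OLD=435514485/16777216 → NEW=0, ERR=435514485/16777216
(3,4): OLD=273646294627/2147483648 → NEW=0, ERR=273646294627/2147483648
(3,5): OLD=4076829794513/17179869184 → NEW=255, ERR=-304036847407/17179869184
(3,6): OLD=36291282628879/274877906944 → NEW=255, ERR=-33802583641841/274877906944
(4,0): OLD=1273897941/8388608 → NEW=255, ERR=-865197099/8388608
(4,1): OLD=5024529145/134217728 → NEW=0, ERR=5024529145/134217728
(4,2): OLD=197229396071/2147483648 → NEW=0, ERR=197229396071/2147483648
(4,3): OLD=3301032754749/17179869184 → NEW=255, ERR=-1079833887171/17179869184
(4,4): OLD=14929452872907/137438953472 → NEW=0, ERR=14929452872907/137438953472
(4,5): OLD=509734506703127/4398046511104 → NEW=0, ERR=509734506703127/4398046511104
(4,6): OLD=8878507003069777/70368744177664 → NEW=0, ERR=8878507003069777/70368744177664
Output grid:
  Row 0: .#.#...  (5 black, running=5)
  Row 1: #...#.#  (4 black, running=9)
  Row 2: .#.#...  (5 black, running=14)
  Row 3: ..#..##  (4 black, running=18)
  Row 4: #..#...  (5 black, running=23)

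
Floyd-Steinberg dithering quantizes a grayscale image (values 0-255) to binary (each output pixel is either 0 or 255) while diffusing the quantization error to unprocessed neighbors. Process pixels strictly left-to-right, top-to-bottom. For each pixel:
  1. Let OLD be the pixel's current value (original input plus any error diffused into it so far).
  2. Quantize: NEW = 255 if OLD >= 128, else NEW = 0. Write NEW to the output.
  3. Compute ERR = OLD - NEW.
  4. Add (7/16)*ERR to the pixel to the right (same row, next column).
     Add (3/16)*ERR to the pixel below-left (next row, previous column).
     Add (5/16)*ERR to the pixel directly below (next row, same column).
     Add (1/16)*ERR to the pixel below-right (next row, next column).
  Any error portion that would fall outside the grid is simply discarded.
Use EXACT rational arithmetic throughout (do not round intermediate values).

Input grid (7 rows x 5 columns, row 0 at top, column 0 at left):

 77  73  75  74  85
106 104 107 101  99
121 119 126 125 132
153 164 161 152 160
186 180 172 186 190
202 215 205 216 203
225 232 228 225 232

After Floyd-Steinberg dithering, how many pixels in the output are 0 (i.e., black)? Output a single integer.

(0,0): OLD=77 → NEW=0, ERR=77
(0,1): OLD=1707/16 → NEW=0, ERR=1707/16
(0,2): OLD=31149/256 → NEW=0, ERR=31149/256
(0,3): OLD=521147/4096 → NEW=0, ERR=521147/4096
(0,4): OLD=9218589/65536 → NEW=255, ERR=-7493091/65536
(1,0): OLD=38417/256 → NEW=255, ERR=-26863/256
(1,1): OLD=243831/2048 → NEW=0, ERR=243831/2048
(1,2): OLD=14918339/65536 → NEW=255, ERR=-1793341/65536
(1,3): OLD=30134855/262144 → NEW=0, ERR=30134855/262144
(1,4): OLD=509671669/4194304 → NEW=0, ERR=509671669/4194304
(2,0): OLD=3621901/32768 → NEW=0, ERR=3621901/32768
(2,1): OLD=202243167/1048576 → NEW=255, ERR=-65143713/1048576
(2,2): OLD=2000915677/16777216 → NEW=0, ERR=2000915677/16777216
(2,3): OLD=62860960071/268435456 → NEW=255, ERR=-5590081209/268435456
(2,4): OLD=721758140209/4294967296 → NEW=255, ERR=-373458520271/4294967296
(3,0): OLD=2950987069/16777216 → NEW=255, ERR=-1327203011/16777216
(3,1): OLD=18689328505/134217728 → NEW=255, ERR=-15536192135/134217728
(3,2): OLD=600609264771/4294967296 → NEW=255, ERR=-494607395709/4294967296
(3,3): OLD=740970131211/8589934592 → NEW=0, ERR=740970131211/8589934592
(3,4): OLD=23263555672599/137438953472 → NEW=255, ERR=-11783377462761/137438953472
(4,0): OLD=299735261683/2147483648 → NEW=255, ERR=-247873068557/2147483648
(4,1): OLD=4589905953139/68719476736 → NEW=0, ERR=4589905953139/68719476736
(4,2): OLD=191505502768669/1099511627776 → NEW=255, ERR=-88869962314211/1099511627776
(4,3): OLD=2714857199629171/17592186044416 → NEW=255, ERR=-1771150241696909/17592186044416
(4,4): OLD=35058339135699365/281474976710656 → NEW=0, ERR=35058339135699365/281474976710656
(5,0): OLD=196211375701049/1099511627776 → NEW=255, ERR=-84164089381831/1099511627776
(5,1): OLD=1583421476041963/8796093022208 → NEW=255, ERR=-659582244621077/8796093022208
(5,2): OLD=37220187014765379/281474976710656 → NEW=255, ERR=-34555932046451901/281474976710656
(5,3): OLD=167904570726442797/1125899906842624 → NEW=255, ERR=-119199905518426323/1125899906842624
(5,4): OLD=3410336726041243615/18014398509481984 → NEW=255, ERR=-1183334893876662305/18014398509481984
(6,0): OLD=26320624570812329/140737488355328 → NEW=255, ERR=-9567434959796311/140737488355328
(6,1): OLD=680144061952329959/4503599627370496 → NEW=255, ERR=-468273843027146521/4503599627370496
(6,2): OLD=8618635000274284381/72057594037927936 → NEW=0, ERR=8618635000274284381/72057594037927936
(6,3): OLD=258547476442152502591/1152921504606846976 → NEW=255, ERR=-35447507232593476289/1152921504606846976
(6,4): OLD=3530784205181061148537/18446744073709551616 → NEW=255, ERR=-1173135533614874513543/18446744073709551616
Output grid:
  Row 0: ....#  (4 black, running=4)
  Row 1: #.#..  (3 black, running=7)
  Row 2: .#.##  (2 black, running=9)
  Row 3: ###.#  (1 black, running=10)
  Row 4: #.##.  (2 black, running=12)
  Row 5: #####  (0 black, running=12)
  Row 6: ##.##  (1 black, running=13)

Answer: 13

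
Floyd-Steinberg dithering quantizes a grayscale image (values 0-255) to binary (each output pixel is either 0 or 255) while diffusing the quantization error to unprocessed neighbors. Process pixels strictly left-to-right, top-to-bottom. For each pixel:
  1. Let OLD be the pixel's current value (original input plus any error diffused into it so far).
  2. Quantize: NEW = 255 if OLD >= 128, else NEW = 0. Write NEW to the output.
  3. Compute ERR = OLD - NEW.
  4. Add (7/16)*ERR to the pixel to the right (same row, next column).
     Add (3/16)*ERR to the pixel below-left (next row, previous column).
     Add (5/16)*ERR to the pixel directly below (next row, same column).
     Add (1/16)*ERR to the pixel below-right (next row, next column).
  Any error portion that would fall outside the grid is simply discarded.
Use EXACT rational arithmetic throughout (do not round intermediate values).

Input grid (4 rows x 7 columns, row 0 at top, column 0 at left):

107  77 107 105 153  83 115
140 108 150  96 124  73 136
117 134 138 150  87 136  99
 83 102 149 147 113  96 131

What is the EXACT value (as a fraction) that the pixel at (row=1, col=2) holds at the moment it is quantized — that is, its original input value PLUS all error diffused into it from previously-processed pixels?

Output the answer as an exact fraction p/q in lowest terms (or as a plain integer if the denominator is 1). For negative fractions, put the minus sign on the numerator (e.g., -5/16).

(0,0): OLD=107 → NEW=0, ERR=107
(0,1): OLD=1981/16 → NEW=0, ERR=1981/16
(0,2): OLD=41259/256 → NEW=255, ERR=-24021/256
(0,3): OLD=261933/4096 → NEW=0, ERR=261933/4096
(0,4): OLD=11860539/65536 → NEW=255, ERR=-4851141/65536
(0,5): OLD=53073821/1048576 → NEW=0, ERR=53073821/1048576
(0,6): OLD=2300896587/16777216 → NEW=255, ERR=-1977293493/16777216
(1,0): OLD=50343/256 → NEW=255, ERR=-14937/256
(1,1): OLD=225809/2048 → NEW=0, ERR=225809/2048
(1,2): OLD=12362981/65536 → NEW=255, ERR=-4348699/65536
Target (1,2): original=150, with diffused error = 12362981/65536

Answer: 12362981/65536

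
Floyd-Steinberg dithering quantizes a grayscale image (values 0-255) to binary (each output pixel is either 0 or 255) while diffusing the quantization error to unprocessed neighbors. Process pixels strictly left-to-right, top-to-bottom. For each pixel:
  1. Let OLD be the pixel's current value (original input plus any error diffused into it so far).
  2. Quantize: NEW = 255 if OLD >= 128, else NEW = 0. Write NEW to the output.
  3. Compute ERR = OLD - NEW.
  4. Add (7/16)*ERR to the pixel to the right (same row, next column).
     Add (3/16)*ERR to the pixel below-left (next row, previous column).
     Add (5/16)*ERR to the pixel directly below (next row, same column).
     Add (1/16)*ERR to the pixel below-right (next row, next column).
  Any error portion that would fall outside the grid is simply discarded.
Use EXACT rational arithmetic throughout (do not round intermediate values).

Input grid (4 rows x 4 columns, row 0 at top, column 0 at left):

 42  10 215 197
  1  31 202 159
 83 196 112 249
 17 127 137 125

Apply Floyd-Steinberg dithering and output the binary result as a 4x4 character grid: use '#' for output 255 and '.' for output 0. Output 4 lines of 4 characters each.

(0,0): OLD=42 → NEW=0, ERR=42
(0,1): OLD=227/8 → NEW=0, ERR=227/8
(0,2): OLD=29109/128 → NEW=255, ERR=-3531/128
(0,3): OLD=378739/2048 → NEW=255, ERR=-143501/2048
(1,0): OLD=2489/128 → NEW=0, ERR=2489/128
(1,1): OLD=46927/1024 → NEW=0, ERR=46927/1024
(1,2): OLD=6621243/32768 → NEW=255, ERR=-1734597/32768
(1,3): OLD=58835597/524288 → NEW=0, ERR=58835597/524288
(2,0): OLD=1600213/16384 → NEW=0, ERR=1600213/16384
(2,1): OLD=128105143/524288 → NEW=255, ERR=-5588297/524288
(2,2): OLD=120271459/1048576 → NEW=0, ERR=120271459/1048576
(2,3): OLD=5552275863/16777216 → NEW=255, ERR=1274085783/16777216
(3,0): OLD=381875525/8388608 → NEW=0, ERR=381875525/8388608
(3,1): OLD=22977540443/134217728 → NEW=255, ERR=-11247980197/134217728
(3,2): OLD=321590586917/2147483648 → NEW=255, ERR=-226017743323/2147483648
(3,3): OLD=3774573941891/34359738368 → NEW=0, ERR=3774573941891/34359738368
Row 0: ..##
Row 1: ..#.
Row 2: .#.#
Row 3: .##.

Answer: ..##
..#.
.#.#
.##.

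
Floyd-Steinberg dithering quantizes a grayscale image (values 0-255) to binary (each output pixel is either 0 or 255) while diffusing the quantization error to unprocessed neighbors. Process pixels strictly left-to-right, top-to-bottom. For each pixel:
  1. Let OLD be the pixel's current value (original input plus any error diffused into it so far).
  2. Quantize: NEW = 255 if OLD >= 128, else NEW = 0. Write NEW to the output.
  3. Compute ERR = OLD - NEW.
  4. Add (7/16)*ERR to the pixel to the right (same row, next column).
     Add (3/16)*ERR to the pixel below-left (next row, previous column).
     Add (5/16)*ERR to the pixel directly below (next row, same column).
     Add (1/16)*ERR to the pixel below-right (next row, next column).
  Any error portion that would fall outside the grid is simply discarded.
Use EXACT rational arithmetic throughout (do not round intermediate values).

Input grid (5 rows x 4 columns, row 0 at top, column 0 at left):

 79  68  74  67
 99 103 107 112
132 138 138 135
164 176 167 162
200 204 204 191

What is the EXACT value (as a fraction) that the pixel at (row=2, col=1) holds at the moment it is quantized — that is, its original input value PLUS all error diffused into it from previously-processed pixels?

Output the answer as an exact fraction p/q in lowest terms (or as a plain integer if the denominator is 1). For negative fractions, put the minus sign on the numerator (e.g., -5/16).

(0,0): OLD=79 → NEW=0, ERR=79
(0,1): OLD=1641/16 → NEW=0, ERR=1641/16
(0,2): OLD=30431/256 → NEW=0, ERR=30431/256
(0,3): OLD=487449/4096 → NEW=0, ERR=487449/4096
(1,0): OLD=36587/256 → NEW=255, ERR=-28693/256
(1,1): OLD=231917/2048 → NEW=0, ERR=231917/2048
(1,2): OLD=14576113/65536 → NEW=255, ERR=-2135567/65536
(1,3): OLD=149277799/1048576 → NEW=255, ERR=-118109081/1048576
(2,0): OLD=3873407/32768 → NEW=0, ERR=3873407/32768
(2,1): OLD=222285797/1048576 → NEW=255, ERR=-45101083/1048576
Target (2,1): original=138, with diffused error = 222285797/1048576

Answer: 222285797/1048576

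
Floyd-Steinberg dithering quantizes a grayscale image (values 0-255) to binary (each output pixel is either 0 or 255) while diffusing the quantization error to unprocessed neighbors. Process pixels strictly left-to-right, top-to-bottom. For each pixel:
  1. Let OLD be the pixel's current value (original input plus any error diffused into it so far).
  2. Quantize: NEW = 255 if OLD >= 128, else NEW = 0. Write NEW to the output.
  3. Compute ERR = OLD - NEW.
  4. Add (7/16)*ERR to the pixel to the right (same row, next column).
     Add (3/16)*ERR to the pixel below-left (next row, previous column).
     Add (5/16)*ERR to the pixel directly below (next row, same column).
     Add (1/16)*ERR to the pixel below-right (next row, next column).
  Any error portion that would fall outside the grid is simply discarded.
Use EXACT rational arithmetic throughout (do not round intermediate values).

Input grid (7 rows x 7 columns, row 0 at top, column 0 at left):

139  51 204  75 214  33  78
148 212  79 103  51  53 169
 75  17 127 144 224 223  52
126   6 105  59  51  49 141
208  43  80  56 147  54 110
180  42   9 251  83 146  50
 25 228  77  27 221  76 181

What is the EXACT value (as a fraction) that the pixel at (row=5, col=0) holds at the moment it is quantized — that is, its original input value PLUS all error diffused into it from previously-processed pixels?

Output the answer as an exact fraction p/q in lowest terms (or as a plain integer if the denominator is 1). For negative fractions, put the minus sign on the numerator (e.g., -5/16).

Answer: 21972033000223/137438953472

Derivation:
(0,0): OLD=139 → NEW=255, ERR=-116
(0,1): OLD=1/4 → NEW=0, ERR=1/4
(0,2): OLD=13063/64 → NEW=255, ERR=-3257/64
(0,3): OLD=54001/1024 → NEW=0, ERR=54001/1024
(0,4): OLD=3884183/16384 → NEW=255, ERR=-293737/16384
(0,5): OLD=6594593/262144 → NEW=0, ERR=6594593/262144
(0,6): OLD=373317863/4194304 → NEW=0, ERR=373317863/4194304
(1,0): OLD=7155/64 → NEW=0, ERR=7155/64
(1,1): OLD=125029/512 → NEW=255, ERR=-5531/512
(1,2): OLD=1118601/16384 → NEW=0, ERR=1118601/16384
(1,3): OLD=9359029/65536 → NEW=255, ERR=-7352651/65536
(1,4): OLD=18144351/4194304 → NEW=0, ERR=18144351/4194304
(1,5): OLD=2628052303/33554432 → NEW=0, ERR=2628052303/33554432
(1,6): OLD=124904372673/536870912 → NEW=255, ERR=-11997709887/536870912
(2,0): OLD=884007/8192 → NEW=0, ERR=884007/8192
(2,1): OLD=21135069/262144 → NEW=0, ERR=21135069/262144
(2,2): OLD=679046487/4194304 → NEW=255, ERR=-390501033/4194304
(2,3): OLD=2459057887/33554432 → NEW=0, ERR=2459057887/33554432
(2,4): OLD=71158931567/268435456 → NEW=255, ERR=2707890287/268435456
(2,5): OLD=2130039409541/8589934592 → NEW=255, ERR=-60393911419/8589934592
(2,6): OLD=6437032799219/137438953472 → NEW=0, ERR=6437032799219/137438953472
(3,0): OLD=733328631/4194304 → NEW=255, ERR=-336218889/4194304
(3,1): OLD=-489482517/33554432 → NEW=0, ERR=-489482517/33554432
(3,2): OLD=23703744657/268435456 → NEW=0, ERR=23703744657/268435456
(3,3): OLD=125205800823/1073741824 → NEW=0, ERR=125205800823/1073741824
(3,4): OLD=14902511003895/137438953472 → NEW=0, ERR=14902511003895/137438953472
(3,5): OLD=113967870930197/1099511627776 → NEW=0, ERR=113967870930197/1099511627776
(3,6): OLD=3528024220081163/17592186044416 → NEW=255, ERR=-957983221244917/17592186044416
(4,0): OLD=96751946585/536870912 → NEW=255, ERR=-40150135975/536870912
(4,1): OLD=148344084421/8589934592 → NEW=0, ERR=148344084421/8589934592
(4,2): OLD=18705755709227/137438953472 → NEW=255, ERR=-16341177426133/137438953472
(4,3): OLD=72866311565385/1099511627776 → NEW=0, ERR=72866311565385/1099511627776
(4,4): OLD=2081165161237995/8796093022208 → NEW=255, ERR=-161838559425045/8796093022208
(4,5): OLD=21084910329604363/281474976710656 → NEW=0, ERR=21084910329604363/281474976710656
(4,6): OLD=595527448576522173/4503599627370496 → NEW=255, ERR=-552890456402954307/4503599627370496
(5,0): OLD=21972033000223/137438953472 → NEW=255, ERR=-13074900135137/137438953472
Target (5,0): original=180, with diffused error = 21972033000223/137438953472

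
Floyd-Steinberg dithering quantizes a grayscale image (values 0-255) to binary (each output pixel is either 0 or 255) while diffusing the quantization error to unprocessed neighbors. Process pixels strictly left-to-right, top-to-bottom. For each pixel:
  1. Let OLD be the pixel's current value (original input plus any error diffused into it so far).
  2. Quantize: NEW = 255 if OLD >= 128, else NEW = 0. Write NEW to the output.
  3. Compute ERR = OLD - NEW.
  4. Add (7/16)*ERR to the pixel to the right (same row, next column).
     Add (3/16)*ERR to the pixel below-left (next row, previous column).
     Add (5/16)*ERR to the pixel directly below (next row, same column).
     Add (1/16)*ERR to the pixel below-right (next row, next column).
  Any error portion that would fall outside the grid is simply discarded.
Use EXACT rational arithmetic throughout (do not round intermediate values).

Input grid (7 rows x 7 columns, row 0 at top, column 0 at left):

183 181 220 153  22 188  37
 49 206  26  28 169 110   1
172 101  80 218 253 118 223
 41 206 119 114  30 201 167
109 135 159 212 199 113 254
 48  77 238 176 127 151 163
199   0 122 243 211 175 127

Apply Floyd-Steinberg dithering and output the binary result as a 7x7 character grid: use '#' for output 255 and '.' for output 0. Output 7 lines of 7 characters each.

(0,0): OLD=183 → NEW=255, ERR=-72
(0,1): OLD=299/2 → NEW=255, ERR=-211/2
(0,2): OLD=5563/32 → NEW=255, ERR=-2597/32
(0,3): OLD=60157/512 → NEW=0, ERR=60157/512
(0,4): OLD=601323/8192 → NEW=0, ERR=601323/8192
(0,5): OLD=28850797/131072 → NEW=255, ERR=-4572563/131072
(0,6): OLD=45586683/2097152 → NEW=0, ERR=45586683/2097152
(1,0): OLD=215/32 → NEW=0, ERR=215/32
(1,1): OLD=40001/256 → NEW=255, ERR=-25279/256
(1,2): OLD=-222219/8192 → NEW=0, ERR=-222219/8192
(1,3): OLD=2016545/32768 → NEW=0, ERR=2016545/32768
(1,4): OLD=460670291/2097152 → NEW=255, ERR=-74103469/2097152
(1,5): OLD=1548578467/16777216 → NEW=0, ERR=1548578467/16777216
(1,6): OLD=12346663981/268435456 → NEW=0, ERR=12346663981/268435456
(2,0): OLD=637275/4096 → NEW=255, ERR=-407205/4096
(2,1): OLD=2881145/131072 → NEW=0, ERR=2881145/131072
(2,2): OLD=181418347/2097152 → NEW=0, ERR=181418347/2097152
(2,3): OLD=4475445267/16777216 → NEW=255, ERR=197255187/16777216
(2,4): OLD=36004512179/134217728 → NEW=255, ERR=1778991539/134217728
(2,5): OLD=683153047745/4294967296 → NEW=255, ERR=-412063612735/4294967296
(2,6): OLD=13824167229015/68719476736 → NEW=255, ERR=-3699299338665/68719476736
(3,0): OLD=29473867/2097152 → NEW=0, ERR=29473867/2097152
(3,1): OLD=3842393871/16777216 → NEW=255, ERR=-435796209/16777216
(3,2): OLD=18555265901/134217728 → NEW=255, ERR=-15670254739/134217728
(3,3): OLD=39989827251/536870912 → NEW=0, ERR=39989827251/536870912
(3,4): OLD=3399959764043/68719476736 → NEW=0, ERR=3399959764043/68719476736
(3,5): OLD=100824706082225/549755813888 → NEW=255, ERR=-39363026459215/549755813888
(3,6): OLD=992690233517551/8796093022208 → NEW=0, ERR=992690233517551/8796093022208
(4,0): OLD=29131030757/268435456 → NEW=0, ERR=29131030757/268435456
(4,1): OLD=658625230081/4294967296 → NEW=255, ERR=-436591430399/4294967296
(4,2): OLD=6211208054511/68719476736 → NEW=0, ERR=6211208054511/68719476736
(4,3): OLD=152172559888245/549755813888 → NEW=255, ERR=11984827346805/549755813888
(4,4): OLD=946587598568063/4398046511104 → NEW=255, ERR=-174914261763457/4398046511104
(4,5): OLD=13718759953076623/140737488355328 → NEW=0, ERR=13718759953076623/140737488355328
(4,6): OLD=737326756255434393/2251799813685248 → NEW=255, ERR=163117803765696153/2251799813685248
(5,0): OLD=4319243052691/68719476736 → NEW=0, ERR=4319243052691/68719476736
(5,1): OLD=53030475156497/549755813888 → NEW=0, ERR=53030475156497/549755813888
(5,2): OLD=1346601283255383/4398046511104 → NEW=255, ERR=225099422923863/4398046511104
(5,3): OLD=7156381279903219/35184372088832 → NEW=255, ERR=-1815633602748941/35184372088832
(5,4): OLD=251378949238914977/2251799813685248 → NEW=0, ERR=251378949238914977/2251799813685248
(5,5): OLD=4348649550028146161/18014398509481984 → NEW=255, ERR=-245022069889759759/18014398509481984
(5,6): OLD=53547110248122349823/288230376151711744 → NEW=255, ERR=-19951635670564144897/288230376151711744
(6,0): OLD=2082283658996523/8796093022208 → NEW=255, ERR=-160720061666517/8796093022208
(6,1): OLD=5020857229141767/140737488355328 → NEW=0, ERR=5020857229141767/140737488355328
(6,2): OLD=337669683948486645/2251799813685248 → NEW=255, ERR=-236539268541251595/2251799813685248
(6,3): OLD=3693803897596792363/18014398509481984 → NEW=255, ERR=-899867722321113557/18014398509481984
(6,4): OLD=7863502833380405637/36028797018963968 → NEW=255, ERR=-1323840406455406203/36028797018963968
(6,5): OLD=685629823362998037477/4611686018427387904 → NEW=255, ERR=-490350111335985878043/4611686018427387904
(6,6): OLD=4279638706555640984563/73786976294838206464 → NEW=0, ERR=4279638706555640984563/73786976294838206464
Row 0: ###..#.
Row 1: .#..#..
Row 2: #..####
Row 3: .##..#.
Row 4: .#.##.#
Row 5: ..##.##
Row 6: #.####.

Answer: ###..#.
.#..#..
#..####
.##..#.
.#.##.#
..##.##
#.####.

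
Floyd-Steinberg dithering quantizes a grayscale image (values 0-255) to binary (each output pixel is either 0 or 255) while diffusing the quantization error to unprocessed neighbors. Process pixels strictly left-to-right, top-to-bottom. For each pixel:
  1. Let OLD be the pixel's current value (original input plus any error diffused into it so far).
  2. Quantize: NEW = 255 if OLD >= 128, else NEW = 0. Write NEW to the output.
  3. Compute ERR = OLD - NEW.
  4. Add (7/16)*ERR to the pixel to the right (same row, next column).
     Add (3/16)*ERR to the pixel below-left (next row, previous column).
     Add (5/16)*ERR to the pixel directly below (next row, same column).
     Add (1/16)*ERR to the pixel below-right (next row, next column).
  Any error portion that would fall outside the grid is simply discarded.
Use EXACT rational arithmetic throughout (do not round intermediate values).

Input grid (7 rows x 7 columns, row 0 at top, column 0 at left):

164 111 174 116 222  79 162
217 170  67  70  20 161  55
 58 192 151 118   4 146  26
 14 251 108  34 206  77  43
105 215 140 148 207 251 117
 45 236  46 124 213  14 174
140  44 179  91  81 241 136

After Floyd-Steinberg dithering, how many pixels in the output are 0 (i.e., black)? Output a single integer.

Answer: 25

Derivation:
(0,0): OLD=164 → NEW=255, ERR=-91
(0,1): OLD=1139/16 → NEW=0, ERR=1139/16
(0,2): OLD=52517/256 → NEW=255, ERR=-12763/256
(0,3): OLD=385795/4096 → NEW=0, ERR=385795/4096
(0,4): OLD=17249557/65536 → NEW=255, ERR=537877/65536
(0,5): OLD=86602643/1048576 → NEW=0, ERR=86602643/1048576
(0,6): OLD=3324127493/16777216 → NEW=255, ERR=-954062587/16777216
(1,0): OLD=51689/256 → NEW=255, ERR=-13591/256
(1,1): OLD=315359/2048 → NEW=255, ERR=-206881/2048
(1,2): OLD=1922507/65536 → NEW=0, ERR=1922507/65536
(1,3): OLD=29016943/262144 → NEW=0, ERR=29016943/262144
(1,4): OLD=1549620333/16777216 → NEW=0, ERR=1549620333/16777216
(1,5): OLD=29134585469/134217728 → NEW=255, ERR=-5090935171/134217728
(1,6): OLD=55397689267/2147483648 → NEW=0, ERR=55397689267/2147483648
(2,0): OLD=736261/32768 → NEW=0, ERR=736261/32768
(2,1): OLD=180821511/1048576 → NEW=255, ERR=-86565369/1048576
(2,2): OLD=2323482837/16777216 → NEW=255, ERR=-1954707243/16777216
(2,3): OLD=16209438829/134217728 → NEW=0, ERR=16209438829/134217728
(2,4): OLD=91812344509/1073741824 → NEW=0, ERR=91812344509/1073741824
(2,5): OLD=6259164281599/34359738368 → NEW=255, ERR=-2502569002241/34359738368
(2,6): OLD=-95796117015/549755813888 → NEW=0, ERR=-95796117015/549755813888
(3,0): OLD=92986677/16777216 → NEW=0, ERR=92986677/16777216
(3,1): OLD=27807910289/134217728 → NEW=255, ERR=-6417610351/134217728
(3,2): OLD=73182310531/1073741824 → NEW=0, ERR=73182310531/1073741824
(3,3): OLD=473776262277/4294967296 → NEW=0, ERR=473776262277/4294967296
(3,4): OLD=151113052803381/549755813888 → NEW=255, ERR=10925320261941/549755813888
(3,5): OLD=300145708200943/4398046511104 → NEW=0, ERR=300145708200943/4398046511104
(3,6): OLD=4802715280078705/70368744177664 → NEW=0, ERR=4802715280078705/70368744177664
(4,0): OLD=209952419067/2147483648 → NEW=0, ERR=209952419067/2147483648
(4,1): OLD=8794598012351/34359738368 → NEW=255, ERR=32864728511/34359738368
(4,2): OLD=98632758773649/549755813888 → NEW=255, ERR=-41554973767791/549755813888
(4,3): OLD=692199531273611/4398046511104 → NEW=255, ERR=-429302329057909/4398046511104
(4,4): OLD=6691905284511601/35184372088832 → NEW=255, ERR=-2280109598140559/35184372088832
(4,5): OLD=290497585733370801/1125899906842624 → NEW=255, ERR=3393109488501681/1125899906842624
(4,6): OLD=2592490915734641703/18014398509481984 → NEW=255, ERR=-2001180704183264217/18014398509481984
(5,0): OLD=41633799335853/549755813888 → NEW=0, ERR=41633799335853/549755813888
(5,1): OLD=1149513312425359/4398046511104 → NEW=255, ERR=28011452093839/4398046511104
(5,2): OLD=243571572096729/35184372088832 → NEW=0, ERR=243571572096729/35184372088832
(5,3): OLD=22419427475521565/281474976710656 → NEW=0, ERR=22419427475521565/281474976710656
(5,4): OLD=4000271248358457311/18014398509481984 → NEW=255, ERR=-593400371559448609/18014398509481984
(5,5): OLD=-3509043401254900113/144115188075855872 → NEW=0, ERR=-3509043401254900113/144115188075855872
(5,6): OLD=297040469641596093345/2305843009213693952 → NEW=255, ERR=-290949497707895864415/2305843009213693952
(6,0): OLD=11601010514588597/70368744177664 → NEW=255, ERR=-6343019250715723/70368744177664
(6,1): OLD=14169933061142073/1125899906842624 → NEW=0, ERR=14169933061142073/1125899906842624
(6,2): OLD=3638942377603027851/18014398509481984 → NEW=255, ERR=-954729242314878069/18014398509481984
(6,3): OLD=12532291928001851221/144115188075855872 → NEW=0, ERR=12532291928001851221/144115188075855872
(6,4): OLD=31464366130455820655/288230376151711744 → NEW=0, ERR=31464366130455820655/288230376151711744
(6,5): OLD=9423807934049840811355/36893488147419103232 → NEW=255, ERR=15968456457969487195/36893488147419103232
(6,6): OLD=56217734476636831461069/590295810358705651712 → NEW=0, ERR=56217734476636831461069/590295810358705651712
Output grid:
  Row 0: #.#.#.#  (3 black, running=3)
  Row 1: ##...#.  (4 black, running=7)
  Row 2: .##..#.  (4 black, running=11)
  Row 3: .#..#..  (5 black, running=16)
  Row 4: .######  (1 black, running=17)
  Row 5: .#..#.#  (4 black, running=21)
  Row 6: #.#..#.  (4 black, running=25)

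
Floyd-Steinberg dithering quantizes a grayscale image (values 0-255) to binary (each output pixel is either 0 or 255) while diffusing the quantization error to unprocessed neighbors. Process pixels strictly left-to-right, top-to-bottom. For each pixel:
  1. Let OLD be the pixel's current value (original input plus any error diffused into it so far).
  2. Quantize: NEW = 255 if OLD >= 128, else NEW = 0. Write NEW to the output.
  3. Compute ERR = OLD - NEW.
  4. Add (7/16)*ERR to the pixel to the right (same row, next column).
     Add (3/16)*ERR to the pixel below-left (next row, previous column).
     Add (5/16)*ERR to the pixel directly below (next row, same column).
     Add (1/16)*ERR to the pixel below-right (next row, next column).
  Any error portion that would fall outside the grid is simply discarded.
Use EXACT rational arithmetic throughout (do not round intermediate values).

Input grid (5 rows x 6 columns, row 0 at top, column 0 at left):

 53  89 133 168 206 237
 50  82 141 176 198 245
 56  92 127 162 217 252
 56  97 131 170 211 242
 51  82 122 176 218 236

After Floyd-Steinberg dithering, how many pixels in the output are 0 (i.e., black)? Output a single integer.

Answer: 12

Derivation:
(0,0): OLD=53 → NEW=0, ERR=53
(0,1): OLD=1795/16 → NEW=0, ERR=1795/16
(0,2): OLD=46613/256 → NEW=255, ERR=-18667/256
(0,3): OLD=557459/4096 → NEW=255, ERR=-487021/4096
(0,4): OLD=10091269/65536 → NEW=255, ERR=-6620411/65536
(0,5): OLD=202169635/1048576 → NEW=255, ERR=-65217245/1048576
(1,0): OLD=22425/256 → NEW=0, ERR=22425/256
(1,1): OLD=297007/2048 → NEW=255, ERR=-225233/2048
(1,2): OLD=3592411/65536 → NEW=0, ERR=3592411/65536
(1,3): OLD=36523647/262144 → NEW=255, ERR=-30323073/262144
(1,4): OLD=1622880733/16777216 → NEW=0, ERR=1622880733/16777216
(1,5): OLD=70214647035/268435456 → NEW=255, ERR=1763605755/268435456
(2,0): OLD=2056309/32768 → NEW=0, ERR=2056309/32768
(2,1): OLD=105738071/1048576 → NEW=0, ERR=105738071/1048576
(2,2): OLD=2679069637/16777216 → NEW=255, ERR=-1599120443/16777216
(2,3): OLD=14188808413/134217728 → NEW=0, ERR=14188808413/134217728
(2,4): OLD=1234721670167/4294967296 → NEW=255, ERR=139505009687/4294967296
(2,5): OLD=18850389133329/68719476736 → NEW=255, ERR=1326922565649/68719476736
(3,0): OLD=1585747749/16777216 → NEW=0, ERR=1585747749/16777216
(3,1): OLD=20926494017/134217728 → NEW=255, ERR=-13299026623/134217728
(3,2): OLD=90181626067/1073741824 → NEW=0, ERR=90181626067/1073741824
(3,3): OLD=16486746116729/68719476736 → NEW=255, ERR=-1036720450951/68719476736
(3,4): OLD=123572874341721/549755813888 → NEW=255, ERR=-16614858199719/549755813888
(3,5): OLD=2083284047842199/8796093022208 → NEW=255, ERR=-159719672820841/8796093022208
(4,0): OLD=133054496139/2147483648 → NEW=0, ERR=133054496139/2147483648
(4,1): OLD=3429023357583/34359738368 → NEW=0, ERR=3429023357583/34359738368
(4,2): OLD=201085602952445/1099511627776 → NEW=255, ERR=-79289862130435/1099511627776
(4,3): OLD=2450914908722385/17592186044416 → NEW=255, ERR=-2035092532603695/17592186044416
(4,4): OLD=43233801410373601/281474976710656 → NEW=255, ERR=-28542317650843679/281474976710656
(4,5): OLD=828991333453940615/4503599627370496 → NEW=255, ERR=-319426571525535865/4503599627370496
Output grid:
  Row 0: ..####  (2 black, running=2)
  Row 1: .#.#.#  (3 black, running=5)
  Row 2: ..#.##  (3 black, running=8)
  Row 3: .#.###  (2 black, running=10)
  Row 4: ..####  (2 black, running=12)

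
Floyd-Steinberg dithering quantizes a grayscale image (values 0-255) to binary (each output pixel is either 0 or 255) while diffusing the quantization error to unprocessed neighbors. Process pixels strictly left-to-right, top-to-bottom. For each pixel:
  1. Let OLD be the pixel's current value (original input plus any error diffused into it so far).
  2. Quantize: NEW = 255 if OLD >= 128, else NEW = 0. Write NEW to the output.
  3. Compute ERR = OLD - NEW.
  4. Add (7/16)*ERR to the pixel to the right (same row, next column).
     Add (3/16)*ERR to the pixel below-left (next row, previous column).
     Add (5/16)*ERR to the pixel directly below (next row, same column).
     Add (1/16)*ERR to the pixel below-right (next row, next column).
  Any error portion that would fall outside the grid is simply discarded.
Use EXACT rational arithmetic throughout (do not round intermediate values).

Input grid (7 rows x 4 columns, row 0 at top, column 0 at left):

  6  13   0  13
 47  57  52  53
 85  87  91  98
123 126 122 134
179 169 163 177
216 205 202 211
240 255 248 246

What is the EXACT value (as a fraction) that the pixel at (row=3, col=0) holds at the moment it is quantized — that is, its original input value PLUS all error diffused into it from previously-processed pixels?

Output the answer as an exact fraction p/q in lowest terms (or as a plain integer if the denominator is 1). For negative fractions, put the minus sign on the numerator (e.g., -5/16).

(0,0): OLD=6 → NEW=0, ERR=6
(0,1): OLD=125/8 → NEW=0, ERR=125/8
(0,2): OLD=875/128 → NEW=0, ERR=875/128
(0,3): OLD=32749/2048 → NEW=0, ERR=32749/2048
(1,0): OLD=6631/128 → NEW=0, ERR=6631/128
(1,1): OLD=88273/1024 → NEW=0, ERR=88273/1024
(1,2): OLD=3140005/32768 → NEW=0, ERR=3140005/32768
(1,3): OLD=52611219/524288 → NEW=0, ERR=52611219/524288
(2,0): OLD=1922699/16384 → NEW=0, ERR=1922699/16384
(2,1): OLD=97772073/524288 → NEW=255, ERR=-35921367/524288
(2,2): OLD=120767949/1048576 → NEW=0, ERR=120767949/1048576
(2,3): OLD=3116135161/16777216 → NEW=255, ERR=-1162054919/16777216
(3,0): OLD=1231666523/8388608 → NEW=255, ERR=-907428517/8388608
Target (3,0): original=123, with diffused error = 1231666523/8388608

Answer: 1231666523/8388608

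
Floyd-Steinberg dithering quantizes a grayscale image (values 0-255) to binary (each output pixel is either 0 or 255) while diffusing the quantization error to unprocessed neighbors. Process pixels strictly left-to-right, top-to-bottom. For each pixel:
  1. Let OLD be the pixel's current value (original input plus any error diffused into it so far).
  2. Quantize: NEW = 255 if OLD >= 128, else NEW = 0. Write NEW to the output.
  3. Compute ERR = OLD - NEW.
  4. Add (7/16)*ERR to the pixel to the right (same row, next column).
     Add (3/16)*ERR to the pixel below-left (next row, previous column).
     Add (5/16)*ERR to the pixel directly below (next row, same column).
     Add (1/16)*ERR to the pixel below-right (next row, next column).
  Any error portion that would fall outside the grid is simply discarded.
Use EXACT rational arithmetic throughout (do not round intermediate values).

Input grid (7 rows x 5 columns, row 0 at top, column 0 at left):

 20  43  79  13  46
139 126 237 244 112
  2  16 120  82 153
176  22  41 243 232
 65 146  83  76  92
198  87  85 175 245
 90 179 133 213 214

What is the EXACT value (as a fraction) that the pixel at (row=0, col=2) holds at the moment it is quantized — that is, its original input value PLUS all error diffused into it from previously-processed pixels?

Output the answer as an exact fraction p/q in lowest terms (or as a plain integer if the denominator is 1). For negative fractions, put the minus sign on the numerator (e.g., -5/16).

(0,0): OLD=20 → NEW=0, ERR=20
(0,1): OLD=207/4 → NEW=0, ERR=207/4
(0,2): OLD=6505/64 → NEW=0, ERR=6505/64
Target (0,2): original=79, with diffused error = 6505/64

Answer: 6505/64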